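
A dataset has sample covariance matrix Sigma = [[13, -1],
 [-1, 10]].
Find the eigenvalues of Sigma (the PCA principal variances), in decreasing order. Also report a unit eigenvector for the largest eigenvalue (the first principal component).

Step 1 — characteristic polynomial of 2×2 Sigma:
  det(Sigma - λI) = λ² - trace · λ + det = 0.
  trace = 13 + 10 = 23, det = 13·10 - (-1)² = 129.
Step 2 — discriminant:
  Δ = trace² - 4·det = 529 - 516 = 13.
Step 3 — eigenvalues:
  λ = (trace ± √Δ)/2 = (23 ± 3.6056)/2,
  λ_1 = 13.3028,  λ_2 = 9.6972.

Step 4 — unit eigenvector for λ_1: solve (Sigma - λ_1 I)v = 0. First row:
  (13 - 13.3028)·v_x + (-1)·v_y = 0, i.e. (-0.3028)·v_x + (-1)·v_y = 0,
  so v ∝ (b, λ_1 - a) = (-1, 0.3028); multiply by -1 so the first entry is positive: u = (1, -0.3028).
  ||u|| = √((1)² + (-0.3028)²) = √(1.0917) ≈ 1.0448,
  v_1 = u/||u|| ≈ (0.9571, -0.2898) (||v_1|| = 1).

λ_1 = 13.3028,  λ_2 = 9.6972;  v_1 ≈ (0.9571, -0.2898)


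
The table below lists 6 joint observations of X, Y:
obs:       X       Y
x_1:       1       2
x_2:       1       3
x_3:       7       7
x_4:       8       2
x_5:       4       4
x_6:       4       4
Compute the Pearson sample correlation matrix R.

Step 1 — column means:
  mean(X) = (1 + 1 + 7 + 8 + 4 + 4) / 6 = 25/6 = 4.1667
  mean(Y) = (2 + 3 + 7 + 2 + 4 + 4) / 6 = 22/6 = 3.6667

Step 2 — sample variances and covariances s[i,j] = (1/(n-1)) · Σ_k (x_{k,i} - mean_i) · (x_{k,j} - mean_j), with n-1 = 5:
  s[X,X] = ((-3.1667)·(-3.1667) + (-3.1667)·(-3.1667) + (2.8333)·(2.8333) + (3.8333)·(3.8333) + (-0.1667)·(-0.1667) + (-0.1667)·(-0.1667)) / 5 = 42.8333/5 = 8.5667
  s[X,Y] = ((-3.1667)·(-1.6667) + (-3.1667)·(-0.6667) + (2.8333)·(3.3333) + (3.8333)·(-1.6667) + (-0.1667)·(0.3333) + (-0.1667)·(0.3333)) / 5 = 10.3333/5 = 2.0667
  s[Y,Y] = ((-1.6667)·(-1.6667) + (-0.6667)·(-0.6667) + (3.3333)·(3.3333) + (-1.6667)·(-1.6667) + (0.3333)·(0.3333) + (0.3333)·(0.3333)) / 5 = 17.3333/5 = 3.4667
  Sample standard deviations s_i = √(s[i,i]):
  s(X) = √(8.5667) = 2.9269
  s(Y) = √(3.4667) = 1.8619

Step 3 — r_{ij} = s_{ij} / (s_i · s_j):
  r[X,X] = 1 (diagonal).
  r[X,Y] = 2.0667 / (2.9269 · 1.8619) = 2.0667 / 5.4496 = 0.3792
  r[Y,Y] = 1 (diagonal).

R is symmetric with unit diagonal. Assembling:

R = [[1, 0.3792],
 [0.3792, 1]]


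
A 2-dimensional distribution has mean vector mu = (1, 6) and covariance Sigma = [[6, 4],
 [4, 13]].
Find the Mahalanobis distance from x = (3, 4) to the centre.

Step 1 — centre the observation: (x - mu) = (2, -2).

Step 2 — invert Sigma. det(Sigma) = 6·13 - (4)² = 62.
  Sigma^{-1} = (1/det) · [[d, -b], [-b, a]] = [[0.2097, -0.0645],
 [-0.0645, 0.0968]].

Step 3 — form the quadratic (x - mu)^T · Sigma^{-1} · (x - mu):
  Sigma^{-1} · (x - mu) = (0.5484, -0.3226).
  (x - mu)^T · [Sigma^{-1} · (x - mu)] = (2)·(0.5484) + (-2)·(-0.3226) = 1.7419.

Step 4 — take square root: d = √(1.7419) ≈ 1.3198.

d(x, mu) = √(1.7419) ≈ 1.3198


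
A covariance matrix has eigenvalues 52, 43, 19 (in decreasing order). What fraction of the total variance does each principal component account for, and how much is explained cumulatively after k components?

Step 1 — total variance = trace(Sigma) = Σ λ_i = 52 + 43 + 19 = 114.

Step 2 — fraction explained by component i = λ_i / Σ λ:
  PC1: 52/114 = 0.4561
  PC2: 43/114 = 0.3772
  PC3: 19/114 = 0.1667

Step 3 — cumulative fraction after k components = (λ_1 + ... + λ_k) / Σ λ:
  k = 1: 52/114 = 0.4561
  k = 2: (52 + 43)/114 = 95/114 = 0.8333
  k = 3: (52 + 43 + 19)/114 = 114/114 = 1

Summary (fraction, with percent):

explained: PC1 0.4561 (45.61%), PC2 0.3772 (37.72%), PC3 0.1667 (16.67%);  cumulative: 0.4561, 0.8333, 1


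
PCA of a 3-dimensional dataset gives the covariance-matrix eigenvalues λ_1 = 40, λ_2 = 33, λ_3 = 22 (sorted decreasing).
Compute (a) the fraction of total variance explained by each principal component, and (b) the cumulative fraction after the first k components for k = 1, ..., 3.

Step 1 — total variance = trace(Sigma) = Σ λ_i = 40 + 33 + 22 = 95.

Step 2 — fraction explained by component i = λ_i / Σ λ:
  PC1: 40/95 = 0.4211
  PC2: 33/95 = 0.3474
  PC3: 22/95 = 0.2316

Step 3 — cumulative fraction after k components = (λ_1 + ... + λ_k) / Σ λ:
  k = 1: 40/95 = 0.4211
  k = 2: (40 + 33)/95 = 73/95 = 0.7684
  k = 3: (40 + 33 + 22)/95 = 95/95 = 1

Summary (fraction, with percent):

explained: PC1 0.4211 (42.11%), PC2 0.3474 (34.74%), PC3 0.2316 (23.16%);  cumulative: 0.4211, 0.7684, 1


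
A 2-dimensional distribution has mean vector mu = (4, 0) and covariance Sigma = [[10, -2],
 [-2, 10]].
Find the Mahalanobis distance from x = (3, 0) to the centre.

Step 1 — centre the observation: (x - mu) = (-1, 0).

Step 2 — invert Sigma. det(Sigma) = 10·10 - (-2)² = 96.
  Sigma^{-1} = (1/det) · [[d, -b], [-b, a]] = [[0.1042, 0.0208],
 [0.0208, 0.1042]].

Step 3 — form the quadratic (x - mu)^T · Sigma^{-1} · (x - mu):
  Sigma^{-1} · (x - mu) = (-0.1042, -0.0208).
  (x - mu)^T · [Sigma^{-1} · (x - mu)] = (-1)·(-0.1042) + (0)·(-0.0208) = 0.1042.

Step 4 — take square root: d = √(0.1042) ≈ 0.3227.

d(x, mu) = √(0.1042) ≈ 0.3227


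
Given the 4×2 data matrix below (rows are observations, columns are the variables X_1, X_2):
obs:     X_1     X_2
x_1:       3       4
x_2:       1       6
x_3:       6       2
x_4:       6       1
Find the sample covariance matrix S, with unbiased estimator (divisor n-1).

Step 1 — column means:
  mean(X_1) = (3 + 1 + 6 + 6) / 4 = 16/4 = 4
  mean(X_2) = (4 + 6 + 2 + 1) / 4 = 13/4 = 3.25

Step 2 — sample covariance S[i,j] = (1/(n-1)) · Σ_k (x_{k,i} - mean_i) · (x_{k,j} - mean_j), with n-1 = 3.
  S[X_1,X_1] = ((-1)·(-1) + (-3)·(-3) + (2)·(2) + (2)·(2)) / 3 = 18/3 = 6
  S[X_1,X_2] = ((-1)·(0.75) + (-3)·(2.75) + (2)·(-1.25) + (2)·(-2.25)) / 3 = -16/3 = -5.3333
  S[X_2,X_2] = ((0.75)·(0.75) + (2.75)·(2.75) + (-1.25)·(-1.25) + (-2.25)·(-2.25)) / 3 = 14.75/3 = 4.9167

S is symmetric (S[j,i] = S[i,j]). Assembling:

S = [[6, -5.3333],
 [-5.3333, 4.9167]]


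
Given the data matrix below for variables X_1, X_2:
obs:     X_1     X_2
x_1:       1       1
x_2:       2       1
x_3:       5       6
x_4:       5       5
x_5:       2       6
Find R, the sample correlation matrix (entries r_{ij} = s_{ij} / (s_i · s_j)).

Step 1 — column means:
  mean(X_1) = (1 + 2 + 5 + 5 + 2) / 5 = 15/5 = 3
  mean(X_2) = (1 + 1 + 6 + 5 + 6) / 5 = 19/5 = 3.8

Step 2 — sample variances and covariances s[i,j] = (1/(n-1)) · Σ_k (x_{k,i} - mean_i) · (x_{k,j} - mean_j), with n-1 = 4:
  s[X_1,X_1] = ((-2)·(-2) + (-1)·(-1) + (2)·(2) + (2)·(2) + (-1)·(-1)) / 4 = 14/4 = 3.5
  s[X_1,X_2] = ((-2)·(-2.8) + (-1)·(-2.8) + (2)·(2.2) + (2)·(1.2) + (-1)·(2.2)) / 4 = 13/4 = 3.25
  s[X_2,X_2] = ((-2.8)·(-2.8) + (-2.8)·(-2.8) + (2.2)·(2.2) + (1.2)·(1.2) + (2.2)·(2.2)) / 4 = 26.8/4 = 6.7
  Sample standard deviations s_i = √(s[i,i]):
  s(X_1) = √(3.5) = 1.8708
  s(X_2) = √(6.7) = 2.5884

Step 3 — r_{ij} = s_{ij} / (s_i · s_j):
  r[X_1,X_1] = 1 (diagonal).
  r[X_1,X_2] = 3.25 / (1.8708 · 2.5884) = 3.25 / 4.8425 = 0.6711
  r[X_2,X_2] = 1 (diagonal).

R is symmetric with unit diagonal. Assembling:

R = [[1, 0.6711],
 [0.6711, 1]]


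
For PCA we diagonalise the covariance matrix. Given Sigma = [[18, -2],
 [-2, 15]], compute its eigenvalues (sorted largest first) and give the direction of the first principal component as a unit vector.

Step 1 — characteristic polynomial of 2×2 Sigma:
  det(Sigma - λI) = λ² - trace · λ + det = 0.
  trace = 18 + 15 = 33, det = 18·15 - (-2)² = 266.
Step 2 — discriminant:
  Δ = trace² - 4·det = 1089 - 1064 = 25.
Step 3 — eigenvalues:
  λ = (trace ± √Δ)/2 = (33 ± 5)/2,
  λ_1 = 19,  λ_2 = 14.

Step 4 — unit eigenvector for λ_1: solve (Sigma - λ_1 I)v = 0. First row:
  (18 - 19)·v_x + (-2)·v_y = 0, i.e. (-1)·v_x + (-2)·v_y = 0,
  so v ∝ (b, λ_1 - a) = (-2, 1); multiply by -1 so the first entry is positive: u = (2, -1).
  ||u|| = √((2)² + (-1)²) = √(5) ≈ 2.2361,
  v_1 = u/||u|| ≈ (0.8944, -0.4472) (||v_1|| = 1).

λ_1 = 19,  λ_2 = 14;  v_1 ≈ (0.8944, -0.4472)


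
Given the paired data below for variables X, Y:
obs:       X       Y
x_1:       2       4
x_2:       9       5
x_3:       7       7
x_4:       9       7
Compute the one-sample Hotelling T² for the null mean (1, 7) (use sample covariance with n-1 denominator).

Step 1 — sample mean vector:
  mean(X) = (2 + 9 + 7 + 9) / 4 = 27/4 = 6.75
  mean(Y) = (4 + 5 + 7 + 7) / 4 = 23/4 = 5.75
  x̄ = (6.75, 5.75),  deviation x̄ - mu_0 = (6.75, 5.75) - (1, 7) = (5.75, -1.25).

Step 2 — sample covariance matrix, S[i,j] = (1/(n-1)) · Σ_k (x_{k,i} - mean_i) · (x_{k,j} - mean_j), divisor n-1 = 3:
  S[X,X] = ((-4.75)·(-4.75) + (2.25)·(2.25) + (0.25)·(0.25) + (2.25)·(2.25)) / 3 = 32.75/3 = 10.9167
  S[X,Y] = ((-4.75)·(-1.75) + (2.25)·(-0.75) + (0.25)·(1.25) + (2.25)·(1.25)) / 3 = 9.75/3 = 3.25
  S[Y,Y] = ((-1.75)·(-1.75) + (-0.75)·(-0.75) + (1.25)·(1.25) + (1.25)·(1.25)) / 3 = 6.75/3 = 2.25
  S = [[10.9167, 3.25],
 [3.25, 2.25]].

Step 3 — invert S. det(S) = 10.9167·2.25 - (3.25)² = 14.
  S^{-1} = (1/det) · [[d, -b], [-b, a]] = [[0.1607, -0.2321],
 [-0.2321, 0.7798]].

Step 4 — quadratic form (x̄ - mu_0)^T · S^{-1} · (x̄ - mu_0):
  S^{-1} · (x̄ - mu_0) = (1.2143, -2.3095),
  (x̄ - mu_0)^T · [...] = (5.75)·(1.2143) + (-1.25)·(-2.3095) = 9.869.

Step 5 — scale by n: T² = 4 · 9.869 = 39.4762.

T² ≈ 39.4762


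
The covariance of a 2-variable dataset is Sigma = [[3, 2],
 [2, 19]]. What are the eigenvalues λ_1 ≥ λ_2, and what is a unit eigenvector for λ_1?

Step 1 — characteristic polynomial of 2×2 Sigma:
  det(Sigma - λI) = λ² - trace · λ + det = 0.
  trace = 3 + 19 = 22, det = 3·19 - (2)² = 53.
Step 2 — discriminant:
  Δ = trace² - 4·det = 484 - 212 = 272.
Step 3 — eigenvalues:
  λ = (trace ± √Δ)/2 = (22 ± 16.4924)/2,
  λ_1 = 19.2462,  λ_2 = 2.7538.

Step 4 — unit eigenvector for λ_1: solve (Sigma - λ_1 I)v = 0. First row:
  (3 - 19.2462)·v_x + (2)·v_y = 0, i.e. (-16.2462)·v_x + (2)·v_y = 0,
  so v ∝ (b, λ_1 - a) = (2, 16.2462) = u.
  ||u|| = √((2)² + (16.2462)²) = √(267.9394) ≈ 16.3689,
  v_1 = u/||u|| ≈ (0.1222, 0.9925) (||v_1|| = 1).

λ_1 = 19.2462,  λ_2 = 2.7538;  v_1 ≈ (0.1222, 0.9925)


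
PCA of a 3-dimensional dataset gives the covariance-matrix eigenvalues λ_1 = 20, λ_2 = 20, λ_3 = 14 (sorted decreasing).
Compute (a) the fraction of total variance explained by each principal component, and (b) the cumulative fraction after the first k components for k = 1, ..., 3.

Step 1 — total variance = trace(Sigma) = Σ λ_i = 20 + 20 + 14 = 54.

Step 2 — fraction explained by component i = λ_i / Σ λ:
  PC1: 20/54 = 0.3704
  PC2: 20/54 = 0.3704
  PC3: 14/54 = 0.2593

Step 3 — cumulative fraction after k components = (λ_1 + ... + λ_k) / Σ λ:
  k = 1: 20/54 = 0.3704
  k = 2: (20 + 20)/54 = 40/54 = 0.7407
  k = 3: (20 + 20 + 14)/54 = 54/54 = 1

Summary (fraction, with percent):

explained: PC1 0.3704 (37.04%), PC2 0.3704 (37.04%), PC3 0.2593 (25.93%);  cumulative: 0.3704, 0.7407, 1


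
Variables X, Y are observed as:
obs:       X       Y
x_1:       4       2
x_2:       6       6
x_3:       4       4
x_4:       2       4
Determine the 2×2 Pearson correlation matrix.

Step 1 — column means:
  mean(X) = (4 + 6 + 4 + 2) / 4 = 16/4 = 4
  mean(Y) = (2 + 6 + 4 + 4) / 4 = 16/4 = 4

Step 2 — sample variances and covariances s[i,j] = (1/(n-1)) · Σ_k (x_{k,i} - mean_i) · (x_{k,j} - mean_j), with n-1 = 3:
  s[X,X] = ((0)·(0) + (2)·(2) + (0)·(0) + (-2)·(-2)) / 3 = 8/3 = 2.6667
  s[X,Y] = ((0)·(-2) + (2)·(2) + (0)·(0) + (-2)·(0)) / 3 = 4/3 = 1.3333
  s[Y,Y] = ((-2)·(-2) + (2)·(2) + (0)·(0) + (0)·(0)) / 3 = 8/3 = 2.6667
  Sample standard deviations s_i = √(s[i,i]):
  s(X) = √(2.6667) = 1.633
  s(Y) = √(2.6667) = 1.633

Step 3 — r_{ij} = s_{ij} / (s_i · s_j):
  r[X,X] = 1 (diagonal).
  r[X,Y] = 1.3333 / (1.633 · 1.633) = 1.3333 / 2.6667 = 0.5
  r[Y,Y] = 1 (diagonal).

R is symmetric with unit diagonal. Assembling:

R = [[1, 0.5],
 [0.5, 1]]


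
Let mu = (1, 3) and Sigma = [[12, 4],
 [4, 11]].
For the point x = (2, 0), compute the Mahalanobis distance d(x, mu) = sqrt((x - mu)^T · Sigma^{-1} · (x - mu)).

Step 1 — centre the observation: (x - mu) = (1, -3).

Step 2 — invert Sigma. det(Sigma) = 12·11 - (4)² = 116.
  Sigma^{-1} = (1/det) · [[d, -b], [-b, a]] = [[0.0948, -0.0345],
 [-0.0345, 0.1034]].

Step 3 — form the quadratic (x - mu)^T · Sigma^{-1} · (x - mu):
  Sigma^{-1} · (x - mu) = (0.1983, -0.3448).
  (x - mu)^T · [Sigma^{-1} · (x - mu)] = (1)·(0.1983) + (-3)·(-0.3448) = 1.2328.

Step 4 — take square root: d = √(1.2328) ≈ 1.1103.

d(x, mu) = √(1.2328) ≈ 1.1103


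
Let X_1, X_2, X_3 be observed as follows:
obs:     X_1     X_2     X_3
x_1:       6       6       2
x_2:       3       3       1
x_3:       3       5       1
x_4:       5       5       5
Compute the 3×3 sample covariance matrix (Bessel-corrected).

Step 1 — column means:
  mean(X_1) = (6 + 3 + 3 + 5) / 4 = 17/4 = 4.25
  mean(X_2) = (6 + 3 + 5 + 5) / 4 = 19/4 = 4.75
  mean(X_3) = (2 + 1 + 1 + 5) / 4 = 9/4 = 2.25

Step 2 — sample covariance S[i,j] = (1/(n-1)) · Σ_k (x_{k,i} - mean_i) · (x_{k,j} - mean_j), with n-1 = 3.
  S[X_1,X_1] = ((1.75)·(1.75) + (-1.25)·(-1.25) + (-1.25)·(-1.25) + (0.75)·(0.75)) / 3 = 6.75/3 = 2.25
  S[X_1,X_2] = ((1.75)·(1.25) + (-1.25)·(-1.75) + (-1.25)·(0.25) + (0.75)·(0.25)) / 3 = 4.25/3 = 1.4167
  S[X_1,X_3] = ((1.75)·(-0.25) + (-1.25)·(-1.25) + (-1.25)·(-1.25) + (0.75)·(2.75)) / 3 = 4.75/3 = 1.5833
  S[X_2,X_2] = ((1.25)·(1.25) + (-1.75)·(-1.75) + (0.25)·(0.25) + (0.25)·(0.25)) / 3 = 4.75/3 = 1.5833
  S[X_2,X_3] = ((1.25)·(-0.25) + (-1.75)·(-1.25) + (0.25)·(-1.25) + (0.25)·(2.75)) / 3 = 2.25/3 = 0.75
  S[X_3,X_3] = ((-0.25)·(-0.25) + (-1.25)·(-1.25) + (-1.25)·(-1.25) + (2.75)·(2.75)) / 3 = 10.75/3 = 3.5833

S is symmetric (S[j,i] = S[i,j]). Assembling:

S = [[2.25, 1.4167, 1.5833],
 [1.4167, 1.5833, 0.75],
 [1.5833, 0.75, 3.5833]]


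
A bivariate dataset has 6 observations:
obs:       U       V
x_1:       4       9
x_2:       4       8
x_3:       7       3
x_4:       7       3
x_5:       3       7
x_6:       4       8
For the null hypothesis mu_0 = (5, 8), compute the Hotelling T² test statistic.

Step 1 — sample mean vector:
  mean(U) = (4 + 4 + 7 + 7 + 3 + 4) / 6 = 29/6 = 4.8333
  mean(V) = (9 + 8 + 3 + 3 + 7 + 8) / 6 = 38/6 = 6.3333
  x̄ = (4.8333, 6.3333),  deviation x̄ - mu_0 = (4.8333, 6.3333) - (5, 8) = (-0.1667, -1.6667).

Step 2 — sample covariance matrix, S[i,j] = (1/(n-1)) · Σ_k (x_{k,i} - mean_i) · (x_{k,j} - mean_j), divisor n-1 = 5:
  S[U,U] = ((-0.8333)·(-0.8333) + (-0.8333)·(-0.8333) + (2.1667)·(2.1667) + (2.1667)·(2.1667) + (-1.8333)·(-1.8333) + (-0.8333)·(-0.8333)) / 5 = 14.8333/5 = 2.9667
  S[U,V] = ((-0.8333)·(2.6667) + (-0.8333)·(1.6667) + (2.1667)·(-3.3333) + (2.1667)·(-3.3333) + (-1.8333)·(0.6667) + (-0.8333)·(1.6667)) / 5 = -20.6667/5 = -4.1333
  S[V,V] = ((2.6667)·(2.6667) + (1.6667)·(1.6667) + (-3.3333)·(-3.3333) + (-3.3333)·(-3.3333) + (0.6667)·(0.6667) + (1.6667)·(1.6667)) / 5 = 35.3333/5 = 7.0667
  S = [[2.9667, -4.1333],
 [-4.1333, 7.0667]].

Step 3 — invert S. det(S) = 2.9667·7.0667 - (-4.1333)² = 3.88.
  S^{-1} = (1/det) · [[d, -b], [-b, a]] = [[1.8213, 1.0653],
 [1.0653, 0.7646]].

Step 4 — quadratic form (x̄ - mu_0)^T · S^{-1} · (x̄ - mu_0):
  S^{-1} · (x̄ - mu_0) = (-2.079, -1.4519),
  (x̄ - mu_0)^T · [...] = (-0.1667)·(-2.079) + (-1.6667)·(-1.4519) = 2.7663.

Step 5 — scale by n: T² = 6 · 2.7663 = 16.5979.

T² ≈ 16.5979


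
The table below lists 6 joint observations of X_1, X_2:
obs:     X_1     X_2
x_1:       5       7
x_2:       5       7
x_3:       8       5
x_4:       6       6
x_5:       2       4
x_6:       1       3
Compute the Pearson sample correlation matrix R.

Step 1 — column means:
  mean(X_1) = (5 + 5 + 8 + 6 + 2 + 1) / 6 = 27/6 = 4.5
  mean(X_2) = (7 + 7 + 5 + 6 + 4 + 3) / 6 = 32/6 = 5.3333

Step 2 — sample variances and covariances s[i,j] = (1/(n-1)) · Σ_k (x_{k,i} - mean_i) · (x_{k,j} - mean_j), with n-1 = 5:
  s[X_1,X_1] = ((0.5)·(0.5) + (0.5)·(0.5) + (3.5)·(3.5) + (1.5)·(1.5) + (-2.5)·(-2.5) + (-3.5)·(-3.5)) / 5 = 33.5/5 = 6.7
  s[X_1,X_2] = ((0.5)·(1.6667) + (0.5)·(1.6667) + (3.5)·(-0.3333) + (1.5)·(0.6667) + (-2.5)·(-1.3333) + (-3.5)·(-2.3333)) / 5 = 13/5 = 2.6
  s[X_2,X_2] = ((1.6667)·(1.6667) + (1.6667)·(1.6667) + (-0.3333)·(-0.3333) + (0.6667)·(0.6667) + (-1.3333)·(-1.3333) + (-2.3333)·(-2.3333)) / 5 = 13.3333/5 = 2.6667
  Sample standard deviations s_i = √(s[i,i]):
  s(X_1) = √(6.7) = 2.5884
  s(X_2) = √(2.6667) = 1.633

Step 3 — r_{ij} = s_{ij} / (s_i · s_j):
  r[X_1,X_1] = 1 (diagonal).
  r[X_1,X_2] = 2.6 / (2.5884 · 1.633) = 2.6 / 4.2269 = 0.6151
  r[X_2,X_2] = 1 (diagonal).

R is symmetric with unit diagonal. Assembling:

R = [[1, 0.6151],
 [0.6151, 1]]


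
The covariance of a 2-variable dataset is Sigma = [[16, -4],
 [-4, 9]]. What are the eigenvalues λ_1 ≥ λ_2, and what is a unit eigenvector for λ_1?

Step 1 — characteristic polynomial of 2×2 Sigma:
  det(Sigma - λI) = λ² - trace · λ + det = 0.
  trace = 16 + 9 = 25, det = 16·9 - (-4)² = 128.
Step 2 — discriminant:
  Δ = trace² - 4·det = 625 - 512 = 113.
Step 3 — eigenvalues:
  λ = (trace ± √Δ)/2 = (25 ± 10.6301)/2,
  λ_1 = 17.8151,  λ_2 = 7.1849.

Step 4 — unit eigenvector for λ_1: solve (Sigma - λ_1 I)v = 0. First row:
  (16 - 17.8151)·v_x + (-4)·v_y = 0, i.e. (-1.8151)·v_x + (-4)·v_y = 0,
  so v ∝ (b, λ_1 - a) = (-4, 1.8151); multiply by -1 so the first entry is positive: u = (4, -1.8151).
  ||u|| = √((4)² + (-1.8151)²) = √(19.2945) ≈ 4.3925,
  v_1 = u/||u|| ≈ (0.9106, -0.4132) (||v_1|| = 1).

λ_1 = 17.8151,  λ_2 = 7.1849;  v_1 ≈ (0.9106, -0.4132)


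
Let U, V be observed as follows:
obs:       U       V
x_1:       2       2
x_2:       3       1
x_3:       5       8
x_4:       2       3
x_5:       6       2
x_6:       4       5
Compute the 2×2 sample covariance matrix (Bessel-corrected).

Step 1 — column means:
  mean(U) = (2 + 3 + 5 + 2 + 6 + 4) / 6 = 22/6 = 3.6667
  mean(V) = (2 + 1 + 8 + 3 + 2 + 5) / 6 = 21/6 = 3.5

Step 2 — sample covariance S[i,j] = (1/(n-1)) · Σ_k (x_{k,i} - mean_i) · (x_{k,j} - mean_j), with n-1 = 5.
  S[U,U] = ((-1.6667)·(-1.6667) + (-0.6667)·(-0.6667) + (1.3333)·(1.3333) + (-1.6667)·(-1.6667) + (2.3333)·(2.3333) + (0.3333)·(0.3333)) / 5 = 13.3333/5 = 2.6667
  S[U,V] = ((-1.6667)·(-1.5) + (-0.6667)·(-2.5) + (1.3333)·(4.5) + (-1.6667)·(-0.5) + (2.3333)·(-1.5) + (0.3333)·(1.5)) / 5 = 8/5 = 1.6
  S[V,V] = ((-1.5)·(-1.5) + (-2.5)·(-2.5) + (4.5)·(4.5) + (-0.5)·(-0.5) + (-1.5)·(-1.5) + (1.5)·(1.5)) / 5 = 33.5/5 = 6.7

S is symmetric (S[j,i] = S[i,j]). Assembling:

S = [[2.6667, 1.6],
 [1.6, 6.7]]


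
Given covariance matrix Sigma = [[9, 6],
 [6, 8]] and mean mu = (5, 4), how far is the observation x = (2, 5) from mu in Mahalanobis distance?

Step 1 — centre the observation: (x - mu) = (-3, 1).

Step 2 — invert Sigma. det(Sigma) = 9·8 - (6)² = 36.
  Sigma^{-1} = (1/det) · [[d, -b], [-b, a]] = [[0.2222, -0.1667],
 [-0.1667, 0.25]].

Step 3 — form the quadratic (x - mu)^T · Sigma^{-1} · (x - mu):
  Sigma^{-1} · (x - mu) = (-0.8333, 0.75).
  (x - mu)^T · [Sigma^{-1} · (x - mu)] = (-3)·(-0.8333) + (1)·(0.75) = 3.25.

Step 4 — take square root: d = √(3.25) ≈ 1.8028.

d(x, mu) = √(3.25) ≈ 1.8028


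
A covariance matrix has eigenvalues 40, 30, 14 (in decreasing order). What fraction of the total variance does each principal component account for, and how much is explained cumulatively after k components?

Step 1 — total variance = trace(Sigma) = Σ λ_i = 40 + 30 + 14 = 84.

Step 2 — fraction explained by component i = λ_i / Σ λ:
  PC1: 40/84 = 0.4762
  PC2: 30/84 = 0.3571
  PC3: 14/84 = 0.1667

Step 3 — cumulative fraction after k components = (λ_1 + ... + λ_k) / Σ λ:
  k = 1: 40/84 = 0.4762
  k = 2: (40 + 30)/84 = 70/84 = 0.8333
  k = 3: (40 + 30 + 14)/84 = 84/84 = 1

Summary (fraction, with percent):

explained: PC1 0.4762 (47.62%), PC2 0.3571 (35.71%), PC3 0.1667 (16.67%);  cumulative: 0.4762, 0.8333, 1


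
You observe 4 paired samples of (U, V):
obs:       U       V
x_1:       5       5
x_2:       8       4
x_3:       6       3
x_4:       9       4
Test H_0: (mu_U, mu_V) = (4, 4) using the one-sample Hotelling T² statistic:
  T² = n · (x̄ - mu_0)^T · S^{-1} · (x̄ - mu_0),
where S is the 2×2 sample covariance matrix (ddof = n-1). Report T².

Step 1 — sample mean vector:
  mean(U) = (5 + 8 + 6 + 9) / 4 = 28/4 = 7
  mean(V) = (5 + 4 + 3 + 4) / 4 = 16/4 = 4
  x̄ = (7, 4),  deviation x̄ - mu_0 = (7, 4) - (4, 4) = (3, 0).

Step 2 — sample covariance matrix, S[i,j] = (1/(n-1)) · Σ_k (x_{k,i} - mean_i) · (x_{k,j} - mean_j), divisor n-1 = 3:
  S[U,U] = ((-2)·(-2) + (1)·(1) + (-1)·(-1) + (2)·(2)) / 3 = 10/3 = 3.3333
  S[U,V] = ((-2)·(1) + (1)·(0) + (-1)·(-1) + (2)·(0)) / 3 = -1/3 = -0.3333
  S[V,V] = ((1)·(1) + (0)·(0) + (-1)·(-1) + (0)·(0)) / 3 = 2/3 = 0.6667
  S = [[3.3333, -0.3333],
 [-0.3333, 0.6667]].

Step 3 — invert S. det(S) = 3.3333·0.6667 - (-0.3333)² = 2.1111.
  S^{-1} = (1/det) · [[d, -b], [-b, a]] = [[0.3158, 0.1579],
 [0.1579, 1.5789]].

Step 4 — quadratic form (x̄ - mu_0)^T · S^{-1} · (x̄ - mu_0):
  S^{-1} · (x̄ - mu_0) = (0.9474, 0.4737),
  (x̄ - mu_0)^T · [...] = (3)·(0.9474) + (0)·(0.4737) = 2.8421.

Step 5 — scale by n: T² = 4 · 2.8421 = 11.3684.

T² ≈ 11.3684


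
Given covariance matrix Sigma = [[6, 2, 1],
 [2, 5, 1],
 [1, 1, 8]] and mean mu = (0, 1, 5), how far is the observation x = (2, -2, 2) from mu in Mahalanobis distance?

Step 1 — centre the observation: (x - mu) = (2, -3, -3).

Step 2 — invert Sigma (cofactor / det for 3×3, or solve directly):
  Sigma^{-1} = [[0.194, -0.0746, -0.0149],
 [-0.0746, 0.2338, -0.0199],
 [-0.0149, -0.0199, 0.1294]].

Step 3 — form the quadratic (x - mu)^T · Sigma^{-1} · (x - mu):
  Sigma^{-1} · (x - mu) = (0.6567, -0.791, -0.3582).
  (x - mu)^T · [Sigma^{-1} · (x - mu)] = (2)·(0.6567) + (-3)·(-0.791) + (-3)·(-0.3582) = 4.7612.

Step 4 — take square root: d = √(4.7612) ≈ 2.182.

d(x, mu) = √(4.7612) ≈ 2.182


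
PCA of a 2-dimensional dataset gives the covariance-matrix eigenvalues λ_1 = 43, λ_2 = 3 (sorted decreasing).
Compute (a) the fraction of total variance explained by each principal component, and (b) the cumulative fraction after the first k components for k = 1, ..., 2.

Step 1 — total variance = trace(Sigma) = Σ λ_i = 43 + 3 = 46.

Step 2 — fraction explained by component i = λ_i / Σ λ:
  PC1: 43/46 = 0.9348
  PC2: 3/46 = 0.0652

Step 3 — cumulative fraction after k components = (λ_1 + ... + λ_k) / Σ λ:
  k = 1: 43/46 = 0.9348
  k = 2: (43 + 3)/46 = 46/46 = 1

Summary (fraction, with percent):

explained: PC1 0.9348 (93.48%), PC2 0.0652 (6.52%);  cumulative: 0.9348, 1


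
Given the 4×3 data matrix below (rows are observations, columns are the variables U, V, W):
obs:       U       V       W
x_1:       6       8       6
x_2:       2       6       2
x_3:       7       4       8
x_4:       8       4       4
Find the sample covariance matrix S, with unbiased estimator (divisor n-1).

Step 1 — column means:
  mean(U) = (6 + 2 + 7 + 8) / 4 = 23/4 = 5.75
  mean(V) = (8 + 6 + 4 + 4) / 4 = 22/4 = 5.5
  mean(W) = (6 + 2 + 8 + 4) / 4 = 20/4 = 5

Step 2 — sample covariance S[i,j] = (1/(n-1)) · Σ_k (x_{k,i} - mean_i) · (x_{k,j} - mean_j), with n-1 = 3.
  S[U,U] = ((0.25)·(0.25) + (-3.75)·(-3.75) + (1.25)·(1.25) + (2.25)·(2.25)) / 3 = 20.75/3 = 6.9167
  S[U,V] = ((0.25)·(2.5) + (-3.75)·(0.5) + (1.25)·(-1.5) + (2.25)·(-1.5)) / 3 = -6.5/3 = -2.1667
  S[U,W] = ((0.25)·(1) + (-3.75)·(-3) + (1.25)·(3) + (2.25)·(-1)) / 3 = 13/3 = 4.3333
  S[V,V] = ((2.5)·(2.5) + (0.5)·(0.5) + (-1.5)·(-1.5) + (-1.5)·(-1.5)) / 3 = 11/3 = 3.6667
  S[V,W] = ((2.5)·(1) + (0.5)·(-3) + (-1.5)·(3) + (-1.5)·(-1)) / 3 = -2/3 = -0.6667
  S[W,W] = ((1)·(1) + (-3)·(-3) + (3)·(3) + (-1)·(-1)) / 3 = 20/3 = 6.6667

S is symmetric (S[j,i] = S[i,j]). Assembling:

S = [[6.9167, -2.1667, 4.3333],
 [-2.1667, 3.6667, -0.6667],
 [4.3333, -0.6667, 6.6667]]


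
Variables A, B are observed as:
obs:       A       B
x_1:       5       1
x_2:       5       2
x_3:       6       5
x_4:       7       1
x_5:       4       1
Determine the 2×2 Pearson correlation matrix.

Step 1 — column means:
  mean(A) = (5 + 5 + 6 + 7 + 4) / 5 = 27/5 = 5.4
  mean(B) = (1 + 2 + 5 + 1 + 1) / 5 = 10/5 = 2

Step 2 — sample variances and covariances s[i,j] = (1/(n-1)) · Σ_k (x_{k,i} - mean_i) · (x_{k,j} - mean_j), with n-1 = 4:
  s[A,A] = ((-0.4)·(-0.4) + (-0.4)·(-0.4) + (0.6)·(0.6) + (1.6)·(1.6) + (-1.4)·(-1.4)) / 4 = 5.2/4 = 1.3
  s[A,B] = ((-0.4)·(-1) + (-0.4)·(0) + (0.6)·(3) + (1.6)·(-1) + (-1.4)·(-1)) / 4 = 2/4 = 0.5
  s[B,B] = ((-1)·(-1) + (0)·(0) + (3)·(3) + (-1)·(-1) + (-1)·(-1)) / 4 = 12/4 = 3
  Sample standard deviations s_i = √(s[i,i]):
  s(A) = √(1.3) = 1.1402
  s(B) = √(3) = 1.7321

Step 3 — r_{ij} = s_{ij} / (s_i · s_j):
  r[A,A] = 1 (diagonal).
  r[A,B] = 0.5 / (1.1402 · 1.7321) = 0.5 / 1.9748 = 0.2532
  r[B,B] = 1 (diagonal).

R is symmetric with unit diagonal. Assembling:

R = [[1, 0.2532],
 [0.2532, 1]]


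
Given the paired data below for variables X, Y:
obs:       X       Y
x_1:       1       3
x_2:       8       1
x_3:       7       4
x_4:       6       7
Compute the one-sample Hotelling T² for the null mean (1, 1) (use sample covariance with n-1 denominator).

Step 1 — sample mean vector:
  mean(X) = (1 + 8 + 7 + 6) / 4 = 22/4 = 5.5
  mean(Y) = (3 + 1 + 4 + 7) / 4 = 15/4 = 3.75
  x̄ = (5.5, 3.75),  deviation x̄ - mu_0 = (5.5, 3.75) - (1, 1) = (4.5, 2.75).

Step 2 — sample covariance matrix, S[i,j] = (1/(n-1)) · Σ_k (x_{k,i} - mean_i) · (x_{k,j} - mean_j), divisor n-1 = 3:
  S[X,X] = ((-4.5)·(-4.5) + (2.5)·(2.5) + (1.5)·(1.5) + (0.5)·(0.5)) / 3 = 29/3 = 9.6667
  S[X,Y] = ((-4.5)·(-0.75) + (2.5)·(-2.75) + (1.5)·(0.25) + (0.5)·(3.25)) / 3 = -1.5/3 = -0.5
  S[Y,Y] = ((-0.75)·(-0.75) + (-2.75)·(-2.75) + (0.25)·(0.25) + (3.25)·(3.25)) / 3 = 18.75/3 = 6.25
  S = [[9.6667, -0.5],
 [-0.5, 6.25]].

Step 3 — invert S. det(S) = 9.6667·6.25 - (-0.5)² = 60.1667.
  S^{-1} = (1/det) · [[d, -b], [-b, a]] = [[0.1039, 0.0083],
 [0.0083, 0.1607]].

Step 4 — quadratic form (x̄ - mu_0)^T · S^{-1} · (x̄ - mu_0):
  S^{-1} · (x̄ - mu_0) = (0.4903, 0.4792),
  (x̄ - mu_0)^T · [...] = (4.5)·(0.4903) + (2.75)·(0.4792) = 3.5242.

Step 5 — scale by n: T² = 4 · 3.5242 = 14.097.

T² ≈ 14.097


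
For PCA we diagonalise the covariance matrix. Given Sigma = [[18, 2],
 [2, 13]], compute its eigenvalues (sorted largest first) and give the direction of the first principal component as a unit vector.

Step 1 — characteristic polynomial of 2×2 Sigma:
  det(Sigma - λI) = λ² - trace · λ + det = 0.
  trace = 18 + 13 = 31, det = 18·13 - (2)² = 230.
Step 2 — discriminant:
  Δ = trace² - 4·det = 961 - 920 = 41.
Step 3 — eigenvalues:
  λ = (trace ± √Δ)/2 = (31 ± 6.4031)/2,
  λ_1 = 18.7016,  λ_2 = 12.2984.

Step 4 — unit eigenvector for λ_1: solve (Sigma - λ_1 I)v = 0. First row:
  (18 - 18.7016)·v_x + (2)·v_y = 0, i.e. (-0.7016)·v_x + (2)·v_y = 0,
  so v ∝ (b, λ_1 - a) = (2, 0.7016) = u.
  ||u|| = √((2)² + (0.7016)²) = √(4.4922) ≈ 2.1195,
  v_1 = u/||u|| ≈ (0.9436, 0.331) (||v_1|| = 1).

λ_1 = 18.7016,  λ_2 = 12.2984;  v_1 ≈ (0.9436, 0.331)


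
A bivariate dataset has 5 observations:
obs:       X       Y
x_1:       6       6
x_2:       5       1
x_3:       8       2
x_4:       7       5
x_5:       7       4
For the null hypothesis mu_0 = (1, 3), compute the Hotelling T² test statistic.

Step 1 — sample mean vector:
  mean(X) = (6 + 5 + 8 + 7 + 7) / 5 = 33/5 = 6.6
  mean(Y) = (6 + 1 + 2 + 5 + 4) / 5 = 18/5 = 3.6
  x̄ = (6.6, 3.6),  deviation x̄ - mu_0 = (6.6, 3.6) - (1, 3) = (5.6, 0.6).

Step 2 — sample covariance matrix, S[i,j] = (1/(n-1)) · Σ_k (x_{k,i} - mean_i) · (x_{k,j} - mean_j), divisor n-1 = 4:
  S[X,X] = ((-0.6)·(-0.6) + (-1.6)·(-1.6) + (1.4)·(1.4) + (0.4)·(0.4) + (0.4)·(0.4)) / 4 = 5.2/4 = 1.3
  S[X,Y] = ((-0.6)·(2.4) + (-1.6)·(-2.6) + (1.4)·(-1.6) + (0.4)·(1.4) + (0.4)·(0.4)) / 4 = 1.2/4 = 0.3
  S[Y,Y] = ((2.4)·(2.4) + (-2.6)·(-2.6) + (-1.6)·(-1.6) + (1.4)·(1.4) + (0.4)·(0.4)) / 4 = 17.2/4 = 4.3
  S = [[1.3, 0.3],
 [0.3, 4.3]].

Step 3 — invert S. det(S) = 1.3·4.3 - (0.3)² = 5.5.
  S^{-1} = (1/det) · [[d, -b], [-b, a]] = [[0.7818, -0.0545],
 [-0.0545, 0.2364]].

Step 4 — quadratic form (x̄ - mu_0)^T · S^{-1} · (x̄ - mu_0):
  S^{-1} · (x̄ - mu_0) = (4.3455, -0.1636),
  (x̄ - mu_0)^T · [...] = (5.6)·(4.3455) + (0.6)·(-0.1636) = 24.2364.

Step 5 — scale by n: T² = 5 · 24.2364 = 121.1818.

T² ≈ 121.1818


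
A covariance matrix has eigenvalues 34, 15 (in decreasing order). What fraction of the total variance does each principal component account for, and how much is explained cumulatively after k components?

Step 1 — total variance = trace(Sigma) = Σ λ_i = 34 + 15 = 49.

Step 2 — fraction explained by component i = λ_i / Σ λ:
  PC1: 34/49 = 0.6939
  PC2: 15/49 = 0.3061

Step 3 — cumulative fraction after k components = (λ_1 + ... + λ_k) / Σ λ:
  k = 1: 34/49 = 0.6939
  k = 2: (34 + 15)/49 = 49/49 = 1

Summary (fraction, with percent):

explained: PC1 0.6939 (69.39%), PC2 0.3061 (30.61%);  cumulative: 0.6939, 1


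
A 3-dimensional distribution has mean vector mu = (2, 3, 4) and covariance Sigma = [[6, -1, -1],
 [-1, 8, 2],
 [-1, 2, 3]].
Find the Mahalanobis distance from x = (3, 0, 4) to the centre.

Step 1 — centre the observation: (x - mu) = (1, -3, 0).

Step 2 — invert Sigma (cofactor / det for 3×3, or solve directly):
  Sigma^{-1} = [[0.177, 0.0088, 0.0531],
 [0.0088, 0.1504, -0.0973],
 [0.0531, -0.0973, 0.4159]].

Step 3 — form the quadratic (x - mu)^T · Sigma^{-1} · (x - mu):
  Sigma^{-1} · (x - mu) = (0.1504, -0.4425, 0.3451).
  (x - mu)^T · [Sigma^{-1} · (x - mu)] = (1)·(0.1504) + (-3)·(-0.4425) + (0)·(0.3451) = 1.4779.

Step 4 — take square root: d = √(1.4779) ≈ 1.2157.

d(x, mu) = √(1.4779) ≈ 1.2157


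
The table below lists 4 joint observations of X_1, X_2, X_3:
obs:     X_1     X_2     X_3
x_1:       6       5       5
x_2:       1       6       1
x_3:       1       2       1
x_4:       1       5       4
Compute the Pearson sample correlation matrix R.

Step 1 — column means:
  mean(X_1) = (6 + 1 + 1 + 1) / 4 = 9/4 = 2.25
  mean(X_2) = (5 + 6 + 2 + 5) / 4 = 18/4 = 4.5
  mean(X_3) = (5 + 1 + 1 + 4) / 4 = 11/4 = 2.75

Step 2 — sample variances and covariances s[i,j] = (1/(n-1)) · Σ_k (x_{k,i} - mean_i) · (x_{k,j} - mean_j), with n-1 = 3:
  s[X_1,X_1] = ((3.75)·(3.75) + (-1.25)·(-1.25) + (-1.25)·(-1.25) + (-1.25)·(-1.25)) / 3 = 18.75/3 = 6.25
  s[X_1,X_2] = ((3.75)·(0.5) + (-1.25)·(1.5) + (-1.25)·(-2.5) + (-1.25)·(0.5)) / 3 = 2.5/3 = 0.8333
  s[X_1,X_3] = ((3.75)·(2.25) + (-1.25)·(-1.75) + (-1.25)·(-1.75) + (-1.25)·(1.25)) / 3 = 11.25/3 = 3.75
  s[X_2,X_2] = ((0.5)·(0.5) + (1.5)·(1.5) + (-2.5)·(-2.5) + (0.5)·(0.5)) / 3 = 9/3 = 3
  s[X_2,X_3] = ((0.5)·(2.25) + (1.5)·(-1.75) + (-2.5)·(-1.75) + (0.5)·(1.25)) / 3 = 3.5/3 = 1.1667
  s[X_3,X_3] = ((2.25)·(2.25) + (-1.75)·(-1.75) + (-1.75)·(-1.75) + (1.25)·(1.25)) / 3 = 12.75/3 = 4.25
  Sample standard deviations s_i = √(s[i,i]):
  s(X_1) = √(6.25) = 2.5
  s(X_2) = √(3) = 1.7321
  s(X_3) = √(4.25) = 2.0616

Step 3 — r_{ij} = s_{ij} / (s_i · s_j):
  r[X_1,X_1] = 1 (diagonal).
  r[X_1,X_2] = 0.8333 / (2.5 · 1.7321) = 0.8333 / 4.3301 = 0.1925
  r[X_1,X_3] = 3.75 / (2.5 · 2.0616) = 3.75 / 5.1539 = 0.7276
  r[X_2,X_2] = 1 (diagonal).
  r[X_2,X_3] = 1.1667 / (1.7321 · 2.0616) = 1.1667 / 3.5707 = 0.3267
  r[X_3,X_3] = 1 (diagonal).

R is symmetric with unit diagonal. Assembling:

R = [[1, 0.1925, 0.7276],
 [0.1925, 1, 0.3267],
 [0.7276, 0.3267, 1]]


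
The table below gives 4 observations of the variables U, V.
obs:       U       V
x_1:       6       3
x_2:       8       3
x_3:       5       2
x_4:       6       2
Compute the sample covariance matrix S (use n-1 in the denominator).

Step 1 — column means:
  mean(U) = (6 + 8 + 5 + 6) / 4 = 25/4 = 6.25
  mean(V) = (3 + 3 + 2 + 2) / 4 = 10/4 = 2.5

Step 2 — sample covariance S[i,j] = (1/(n-1)) · Σ_k (x_{k,i} - mean_i) · (x_{k,j} - mean_j), with n-1 = 3.
  S[U,U] = ((-0.25)·(-0.25) + (1.75)·(1.75) + (-1.25)·(-1.25) + (-0.25)·(-0.25)) / 3 = 4.75/3 = 1.5833
  S[U,V] = ((-0.25)·(0.5) + (1.75)·(0.5) + (-1.25)·(-0.5) + (-0.25)·(-0.5)) / 3 = 1.5/3 = 0.5
  S[V,V] = ((0.5)·(0.5) + (0.5)·(0.5) + (-0.5)·(-0.5) + (-0.5)·(-0.5)) / 3 = 1/3 = 0.3333

S is symmetric (S[j,i] = S[i,j]). Assembling:

S = [[1.5833, 0.5],
 [0.5, 0.3333]]


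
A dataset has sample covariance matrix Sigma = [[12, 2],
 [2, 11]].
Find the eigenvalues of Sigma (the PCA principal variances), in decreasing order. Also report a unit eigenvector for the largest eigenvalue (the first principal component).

Step 1 — characteristic polynomial of 2×2 Sigma:
  det(Sigma - λI) = λ² - trace · λ + det = 0.
  trace = 12 + 11 = 23, det = 12·11 - (2)² = 128.
Step 2 — discriminant:
  Δ = trace² - 4·det = 529 - 512 = 17.
Step 3 — eigenvalues:
  λ = (trace ± √Δ)/2 = (23 ± 4.1231)/2,
  λ_1 = 13.5616,  λ_2 = 9.4384.

Step 4 — unit eigenvector for λ_1: solve (Sigma - λ_1 I)v = 0. First row:
  (12 - 13.5616)·v_x + (2)·v_y = 0, i.e. (-1.5616)·v_x + (2)·v_y = 0,
  so v ∝ (b, λ_1 - a) = (2, 1.5616) = u.
  ||u|| = √((2)² + (1.5616)²) = √(6.4384) ≈ 2.5374,
  v_1 = u/||u|| ≈ (0.7882, 0.6154) (||v_1|| = 1).

λ_1 = 13.5616,  λ_2 = 9.4384;  v_1 ≈ (0.7882, 0.6154)


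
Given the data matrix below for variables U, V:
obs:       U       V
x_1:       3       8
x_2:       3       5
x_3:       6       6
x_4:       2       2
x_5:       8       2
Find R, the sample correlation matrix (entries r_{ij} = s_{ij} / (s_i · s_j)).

Step 1 — column means:
  mean(U) = (3 + 3 + 6 + 2 + 8) / 5 = 22/5 = 4.4
  mean(V) = (8 + 5 + 6 + 2 + 2) / 5 = 23/5 = 4.6

Step 2 — sample variances and covariances s[i,j] = (1/(n-1)) · Σ_k (x_{k,i} - mean_i) · (x_{k,j} - mean_j), with n-1 = 4:
  s[U,U] = ((-1.4)·(-1.4) + (-1.4)·(-1.4) + (1.6)·(1.6) + (-2.4)·(-2.4) + (3.6)·(3.6)) / 4 = 25.2/4 = 6.3
  s[U,V] = ((-1.4)·(3.4) + (-1.4)·(0.4) + (1.6)·(1.4) + (-2.4)·(-2.6) + (3.6)·(-2.6)) / 4 = -6.2/4 = -1.55
  s[V,V] = ((3.4)·(3.4) + (0.4)·(0.4) + (1.4)·(1.4) + (-2.6)·(-2.6) + (-2.6)·(-2.6)) / 4 = 27.2/4 = 6.8
  Sample standard deviations s_i = √(s[i,i]):
  s(U) = √(6.3) = 2.51
  s(V) = √(6.8) = 2.6077

Step 3 — r_{ij} = s_{ij} / (s_i · s_j):
  r[U,U] = 1 (diagonal).
  r[U,V] = -1.55 / (2.51 · 2.6077) = -1.55 / 6.5452 = -0.2368
  r[V,V] = 1 (diagonal).

R is symmetric with unit diagonal. Assembling:

R = [[1, -0.2368],
 [-0.2368, 1]]


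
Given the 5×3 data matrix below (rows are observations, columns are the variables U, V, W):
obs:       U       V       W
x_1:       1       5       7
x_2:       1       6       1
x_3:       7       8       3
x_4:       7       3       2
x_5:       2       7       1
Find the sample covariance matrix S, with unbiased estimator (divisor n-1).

Step 1 — column means:
  mean(U) = (1 + 1 + 7 + 7 + 2) / 5 = 18/5 = 3.6
  mean(V) = (5 + 6 + 8 + 3 + 7) / 5 = 29/5 = 5.8
  mean(W) = (7 + 1 + 3 + 2 + 1) / 5 = 14/5 = 2.8

Step 2 — sample covariance S[i,j] = (1/(n-1)) · Σ_k (x_{k,i} - mean_i) · (x_{k,j} - mean_j), with n-1 = 4.
  S[U,U] = ((-2.6)·(-2.6) + (-2.6)·(-2.6) + (3.4)·(3.4) + (3.4)·(3.4) + (-1.6)·(-1.6)) / 4 = 39.2/4 = 9.8
  S[U,V] = ((-2.6)·(-0.8) + (-2.6)·(0.2) + (3.4)·(2.2) + (3.4)·(-2.8) + (-1.6)·(1.2)) / 4 = -2.4/4 = -0.6
  S[U,W] = ((-2.6)·(4.2) + (-2.6)·(-1.8) + (3.4)·(0.2) + (3.4)·(-0.8) + (-1.6)·(-1.8)) / 4 = -5.4/4 = -1.35
  S[V,V] = ((-0.8)·(-0.8) + (0.2)·(0.2) + (2.2)·(2.2) + (-2.8)·(-2.8) + (1.2)·(1.2)) / 4 = 14.8/4 = 3.7
  S[V,W] = ((-0.8)·(4.2) + (0.2)·(-1.8) + (2.2)·(0.2) + (-2.8)·(-0.8) + (1.2)·(-1.8)) / 4 = -3.2/4 = -0.8
  S[W,W] = ((4.2)·(4.2) + (-1.8)·(-1.8) + (0.2)·(0.2) + (-0.8)·(-0.8) + (-1.8)·(-1.8)) / 4 = 24.8/4 = 6.2

S is symmetric (S[j,i] = S[i,j]). Assembling:

S = [[9.8, -0.6, -1.35],
 [-0.6, 3.7, -0.8],
 [-1.35, -0.8, 6.2]]


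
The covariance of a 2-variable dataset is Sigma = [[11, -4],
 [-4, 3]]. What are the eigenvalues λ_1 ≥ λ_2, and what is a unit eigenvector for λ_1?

Step 1 — characteristic polynomial of 2×2 Sigma:
  det(Sigma - λI) = λ² - trace · λ + det = 0.
  trace = 11 + 3 = 14, det = 11·3 - (-4)² = 17.
Step 2 — discriminant:
  Δ = trace² - 4·det = 196 - 68 = 128.
Step 3 — eigenvalues:
  λ = (trace ± √Δ)/2 = (14 ± 11.3137)/2,
  λ_1 = 12.6569,  λ_2 = 1.3431.

Step 4 — unit eigenvector for λ_1: solve (Sigma - λ_1 I)v = 0. First row:
  (11 - 12.6569)·v_x + (-4)·v_y = 0, i.e. (-1.6569)·v_x + (-4)·v_y = 0,
  so v ∝ (b, λ_1 - a) = (-4, 1.6569); multiply by -1 so the first entry is positive: u = (4, -1.6569).
  ||u|| = √((4)² + (-1.6569)²) = √(18.7452) ≈ 4.3296,
  v_1 = u/||u|| ≈ (0.9239, -0.3827) (||v_1|| = 1).

λ_1 = 12.6569,  λ_2 = 1.3431;  v_1 ≈ (0.9239, -0.3827)


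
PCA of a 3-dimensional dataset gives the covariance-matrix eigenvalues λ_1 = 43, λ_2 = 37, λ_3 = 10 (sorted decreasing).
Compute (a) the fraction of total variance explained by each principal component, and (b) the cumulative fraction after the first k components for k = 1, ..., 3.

Step 1 — total variance = trace(Sigma) = Σ λ_i = 43 + 37 + 10 = 90.

Step 2 — fraction explained by component i = λ_i / Σ λ:
  PC1: 43/90 = 0.4778
  PC2: 37/90 = 0.4111
  PC3: 10/90 = 0.1111

Step 3 — cumulative fraction after k components = (λ_1 + ... + λ_k) / Σ λ:
  k = 1: 43/90 = 0.4778
  k = 2: (43 + 37)/90 = 80/90 = 0.8889
  k = 3: (43 + 37 + 10)/90 = 90/90 = 1

Summary (fraction, with percent):

explained: PC1 0.4778 (47.78%), PC2 0.4111 (41.11%), PC3 0.1111 (11.11%);  cumulative: 0.4778, 0.8889, 1


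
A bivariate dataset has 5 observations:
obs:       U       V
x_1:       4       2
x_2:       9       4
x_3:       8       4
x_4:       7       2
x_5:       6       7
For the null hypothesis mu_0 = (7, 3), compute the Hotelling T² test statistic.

Step 1 — sample mean vector:
  mean(U) = (4 + 9 + 8 + 7 + 6) / 5 = 34/5 = 6.8
  mean(V) = (2 + 4 + 4 + 2 + 7) / 5 = 19/5 = 3.8
  x̄ = (6.8, 3.8),  deviation x̄ - mu_0 = (6.8, 3.8) - (7, 3) = (-0.2, 0.8).

Step 2 — sample covariance matrix, S[i,j] = (1/(n-1)) · Σ_k (x_{k,i} - mean_i) · (x_{k,j} - mean_j), divisor n-1 = 4:
  S[U,U] = ((-2.8)·(-2.8) + (2.2)·(2.2) + (1.2)·(1.2) + (0.2)·(0.2) + (-0.8)·(-0.8)) / 4 = 14.8/4 = 3.7
  S[U,V] = ((-2.8)·(-1.8) + (2.2)·(0.2) + (1.2)·(0.2) + (0.2)·(-1.8) + (-0.8)·(3.2)) / 4 = 2.8/4 = 0.7
  S[V,V] = ((-1.8)·(-1.8) + (0.2)·(0.2) + (0.2)·(0.2) + (-1.8)·(-1.8) + (3.2)·(3.2)) / 4 = 16.8/4 = 4.2
  S = [[3.7, 0.7],
 [0.7, 4.2]].

Step 3 — invert S. det(S) = 3.7·4.2 - (0.7)² = 15.05.
  S^{-1} = (1/det) · [[d, -b], [-b, a]] = [[0.2791, -0.0465],
 [-0.0465, 0.2458]].

Step 4 — quadratic form (x̄ - mu_0)^T · S^{-1} · (x̄ - mu_0):
  S^{-1} · (x̄ - mu_0) = (-0.093, 0.206),
  (x̄ - mu_0)^T · [...] = (-0.2)·(-0.093) + (0.8)·(0.206) = 0.1834.

Step 5 — scale by n: T² = 5 · 0.1834 = 0.9169.

T² ≈ 0.9169


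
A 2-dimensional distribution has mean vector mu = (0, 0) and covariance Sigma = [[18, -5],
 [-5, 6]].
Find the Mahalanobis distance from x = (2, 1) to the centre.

Step 1 — centre the observation: (x - mu) = (2, 1).

Step 2 — invert Sigma. det(Sigma) = 18·6 - (-5)² = 83.
  Sigma^{-1} = (1/det) · [[d, -b], [-b, a]] = [[0.0723, 0.0602],
 [0.0602, 0.2169]].

Step 3 — form the quadratic (x - mu)^T · Sigma^{-1} · (x - mu):
  Sigma^{-1} · (x - mu) = (0.2048, 0.3373).
  (x - mu)^T · [Sigma^{-1} · (x - mu)] = (2)·(0.2048) + (1)·(0.3373) = 0.747.

Step 4 — take square root: d = √(0.747) ≈ 0.8643.

d(x, mu) = √(0.747) ≈ 0.8643
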